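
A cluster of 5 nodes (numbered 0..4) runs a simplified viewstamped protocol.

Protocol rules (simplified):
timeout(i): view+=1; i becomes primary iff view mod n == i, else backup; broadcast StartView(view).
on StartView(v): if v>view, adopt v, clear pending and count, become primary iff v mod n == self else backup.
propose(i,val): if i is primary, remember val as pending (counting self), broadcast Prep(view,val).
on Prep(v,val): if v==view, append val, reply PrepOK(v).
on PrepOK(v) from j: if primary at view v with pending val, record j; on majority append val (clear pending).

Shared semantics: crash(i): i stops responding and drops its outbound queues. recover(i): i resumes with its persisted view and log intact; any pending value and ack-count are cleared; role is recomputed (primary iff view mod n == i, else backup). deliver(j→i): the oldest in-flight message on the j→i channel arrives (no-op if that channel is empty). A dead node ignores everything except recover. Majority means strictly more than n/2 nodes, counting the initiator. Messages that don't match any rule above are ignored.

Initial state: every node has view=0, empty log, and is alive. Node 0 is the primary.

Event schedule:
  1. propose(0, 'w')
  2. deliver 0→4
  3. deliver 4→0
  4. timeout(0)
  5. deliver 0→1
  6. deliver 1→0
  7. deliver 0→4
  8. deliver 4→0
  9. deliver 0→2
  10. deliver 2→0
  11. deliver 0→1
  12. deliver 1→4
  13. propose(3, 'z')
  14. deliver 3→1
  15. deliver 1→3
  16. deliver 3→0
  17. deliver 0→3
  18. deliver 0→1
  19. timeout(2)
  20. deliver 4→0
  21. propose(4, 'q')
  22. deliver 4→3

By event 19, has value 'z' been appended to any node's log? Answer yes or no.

no

1. propose(0,'w'):  nop
2. deliver 0→4:  <4:back v0 w>
3. deliver 4→0:  nop
4. timeout(0):  <0:back v1 ->
5. deliver 0→1:  <1:back v0 w>
6. deliver 1→0:  nop
7. deliver 0→4:  <4:back v1 w>
8. deliver 4→0:  nop
9. deliver 0→2:  <2:back v0 w>
10. deliver 2→0:  nop
11. deliver 0→1:  <1:prim v1 w>
12. deliver 1→4:  nop
13. propose(3,'z'):  nop
14. deliver 3→1:  nop
15. deliver 1→3:  nop
16. deliver 3→0:  nop
17. deliver 0→3:  <3:back v0 w>
18. deliver 0→1:  nop
19. timeout(2):  <2:back v1 w>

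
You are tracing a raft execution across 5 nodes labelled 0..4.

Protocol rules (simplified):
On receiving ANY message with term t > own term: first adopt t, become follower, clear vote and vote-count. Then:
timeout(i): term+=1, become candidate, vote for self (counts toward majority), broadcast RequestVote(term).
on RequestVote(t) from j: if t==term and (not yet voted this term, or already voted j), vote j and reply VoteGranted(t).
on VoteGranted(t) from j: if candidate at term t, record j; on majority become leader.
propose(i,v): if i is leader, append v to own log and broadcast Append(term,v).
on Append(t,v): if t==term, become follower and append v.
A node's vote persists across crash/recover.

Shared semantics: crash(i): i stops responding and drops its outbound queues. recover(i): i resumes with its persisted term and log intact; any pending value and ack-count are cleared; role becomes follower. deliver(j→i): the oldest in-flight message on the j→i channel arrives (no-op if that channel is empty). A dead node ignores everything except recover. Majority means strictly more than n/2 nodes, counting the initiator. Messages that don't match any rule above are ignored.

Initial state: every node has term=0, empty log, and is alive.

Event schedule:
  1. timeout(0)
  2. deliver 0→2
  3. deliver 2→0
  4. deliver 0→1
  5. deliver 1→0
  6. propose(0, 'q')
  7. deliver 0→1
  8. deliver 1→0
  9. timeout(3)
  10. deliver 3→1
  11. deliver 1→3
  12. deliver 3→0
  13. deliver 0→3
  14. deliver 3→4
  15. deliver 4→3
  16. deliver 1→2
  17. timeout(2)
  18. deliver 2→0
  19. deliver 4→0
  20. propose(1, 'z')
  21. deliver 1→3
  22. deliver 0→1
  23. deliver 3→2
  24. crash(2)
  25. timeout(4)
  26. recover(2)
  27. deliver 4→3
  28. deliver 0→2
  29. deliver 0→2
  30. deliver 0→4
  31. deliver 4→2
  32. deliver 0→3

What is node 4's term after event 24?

1

[1] timeout(0) → N0(cand t1 [-])
[2] deliver 0→2 → N2(foll t1 [-])
[3] deliver 2→0 → ∅
[4] deliver 0→1 → N1(foll t1 [-])
[5] deliver 1→0 → N0(lead t1 [-])
[6] propose(0,'q') → N0(lead t1 [q])
[7] deliver 0→1 → N1(foll t1 [q])
[8] deliver 1→0 → ∅
[9] timeout(3) → N3(cand t1 [-])
[10] deliver 3→1 → ∅
[11] deliver 1→3 → ∅
[12] deliver 3→0 → ∅
[13] deliver 0→3 → ∅
[14] deliver 3→4 → N4(foll t1 [-])
[15] deliver 4→3 → ∅
[16] deliver 1→2 → ∅
[17] timeout(2) → N2(cand t2 [-])
[18] deliver 2→0 → N0(foll t2 [q])
[19] deliver 4→0 → ∅
[20] propose(1,'z') → ∅
[21] deliver 1→3 → ∅
[22] deliver 0→1 → ∅
[23] deliver 3→2 → ∅
[24] crash(2) → N2(✗cand t2 [-])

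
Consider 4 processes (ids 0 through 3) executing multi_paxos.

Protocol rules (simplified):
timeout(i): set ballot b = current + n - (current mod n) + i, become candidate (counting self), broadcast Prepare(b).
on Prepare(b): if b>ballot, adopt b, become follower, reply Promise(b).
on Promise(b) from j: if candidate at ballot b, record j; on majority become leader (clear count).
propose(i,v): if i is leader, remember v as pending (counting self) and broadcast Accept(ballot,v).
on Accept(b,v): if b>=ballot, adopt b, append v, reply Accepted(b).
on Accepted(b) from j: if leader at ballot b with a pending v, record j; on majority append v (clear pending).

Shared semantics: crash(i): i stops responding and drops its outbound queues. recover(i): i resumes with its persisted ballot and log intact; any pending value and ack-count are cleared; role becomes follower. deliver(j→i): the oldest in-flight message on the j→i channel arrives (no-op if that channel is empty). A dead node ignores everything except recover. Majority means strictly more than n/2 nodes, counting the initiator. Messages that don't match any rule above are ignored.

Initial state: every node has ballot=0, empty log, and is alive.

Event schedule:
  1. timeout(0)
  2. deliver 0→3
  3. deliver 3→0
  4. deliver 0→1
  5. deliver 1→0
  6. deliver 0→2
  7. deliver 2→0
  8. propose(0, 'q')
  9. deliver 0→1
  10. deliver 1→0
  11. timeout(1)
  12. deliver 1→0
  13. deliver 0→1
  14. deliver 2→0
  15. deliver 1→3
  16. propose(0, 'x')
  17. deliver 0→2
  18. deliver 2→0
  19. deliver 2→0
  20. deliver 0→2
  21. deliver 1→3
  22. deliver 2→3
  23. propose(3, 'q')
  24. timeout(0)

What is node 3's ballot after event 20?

step 1 timeout(0): 0={cand,b=4,log=-}
step 2 deliver 0→3: 3={foll,b=4,log=-}
step 3 deliver 3→0: —
step 4 deliver 0→1: 1={foll,b=4,log=-}
step 5 deliver 1→0: 0={lead,b=4,log=-}
step 6 deliver 0→2: 2={foll,b=4,log=-}
step 7 deliver 2→0: —
step 8 propose(0,'q'): —
step 9 deliver 0→1: 1={foll,b=4,log=q}
step 10 deliver 1→0: —
step 11 timeout(1): 1={cand,b=9,log=q}
step 12 deliver 1→0: 0={foll,b=9,log=-}
step 13 deliver 0→1: —
step 14 deliver 2→0: —
step 15 deliver 1→3: 3={foll,b=9,log=-}
step 16 propose(0,'x'): —
step 17 deliver 0→2: 2={foll,b=4,log=q}
step 18 deliver 2→0: —
step 19 deliver 2→0: —
step 20 deliver 0→2: —

9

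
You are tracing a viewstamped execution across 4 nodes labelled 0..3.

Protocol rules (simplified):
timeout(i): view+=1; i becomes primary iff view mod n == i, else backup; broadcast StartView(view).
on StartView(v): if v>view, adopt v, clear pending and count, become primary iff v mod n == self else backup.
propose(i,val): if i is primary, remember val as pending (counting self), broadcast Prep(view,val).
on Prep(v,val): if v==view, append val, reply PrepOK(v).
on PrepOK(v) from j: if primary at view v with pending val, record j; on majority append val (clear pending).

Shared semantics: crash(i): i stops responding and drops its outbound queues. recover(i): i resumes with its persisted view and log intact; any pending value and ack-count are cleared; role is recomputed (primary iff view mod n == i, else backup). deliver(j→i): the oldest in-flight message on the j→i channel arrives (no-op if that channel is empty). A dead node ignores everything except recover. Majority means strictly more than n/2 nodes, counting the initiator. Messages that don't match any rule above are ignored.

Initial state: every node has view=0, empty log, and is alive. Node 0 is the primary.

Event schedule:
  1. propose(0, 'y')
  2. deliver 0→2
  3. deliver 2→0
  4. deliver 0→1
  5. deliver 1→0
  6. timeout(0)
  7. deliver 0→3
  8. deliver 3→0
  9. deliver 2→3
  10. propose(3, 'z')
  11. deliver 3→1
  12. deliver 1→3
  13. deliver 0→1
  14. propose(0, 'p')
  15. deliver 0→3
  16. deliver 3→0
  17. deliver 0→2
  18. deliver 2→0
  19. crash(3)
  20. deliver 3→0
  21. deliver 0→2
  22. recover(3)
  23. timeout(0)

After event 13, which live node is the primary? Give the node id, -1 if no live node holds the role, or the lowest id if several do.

1

e1 propose(0,'y'): ·
e2 deliver 0→2: 2[back,v=0,y]
e3 deliver 2→0: ·
e4 deliver 0→1: 1[back,v=0,y]
e5 deliver 1→0: 0[prim,v=0,y]
e6 timeout(0): 0[back,v=1,y]
e7 deliver 0→3: 3[back,v=0,y]
e8 deliver 3→0: ·
e9 deliver 2→3: ·
e10 propose(3,'z'): ·
e11 deliver 3→1: ·
e12 deliver 1→3: ·
e13 deliver 0→1: 1[prim,v=1,y]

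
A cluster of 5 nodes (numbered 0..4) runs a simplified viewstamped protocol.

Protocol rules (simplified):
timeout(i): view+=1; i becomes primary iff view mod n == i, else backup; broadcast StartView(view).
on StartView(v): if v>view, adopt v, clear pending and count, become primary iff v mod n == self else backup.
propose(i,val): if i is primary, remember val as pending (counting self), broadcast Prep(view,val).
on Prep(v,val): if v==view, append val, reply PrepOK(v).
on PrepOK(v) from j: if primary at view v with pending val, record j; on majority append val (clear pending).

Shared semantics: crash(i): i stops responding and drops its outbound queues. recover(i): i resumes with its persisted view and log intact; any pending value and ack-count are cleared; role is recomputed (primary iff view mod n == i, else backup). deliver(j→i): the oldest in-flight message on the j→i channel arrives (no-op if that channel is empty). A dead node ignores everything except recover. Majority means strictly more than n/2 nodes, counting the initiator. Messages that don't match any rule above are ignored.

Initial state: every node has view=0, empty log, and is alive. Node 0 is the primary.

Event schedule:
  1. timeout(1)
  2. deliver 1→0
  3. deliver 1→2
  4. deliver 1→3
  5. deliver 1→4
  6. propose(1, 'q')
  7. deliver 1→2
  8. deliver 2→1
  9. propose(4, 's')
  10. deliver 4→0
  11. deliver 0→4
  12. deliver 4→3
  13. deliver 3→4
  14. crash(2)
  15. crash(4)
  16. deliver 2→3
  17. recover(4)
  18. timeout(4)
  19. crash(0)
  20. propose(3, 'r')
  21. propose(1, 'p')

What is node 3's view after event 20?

1

step 1 timeout(1): 1={prim,v=1,log=-}
step 2 deliver 1→0: 0={back,v=1,log=-}
step 3 deliver 1→2: 2={back,v=1,log=-}
step 4 deliver 1→3: 3={back,v=1,log=-}
step 5 deliver 1→4: 4={back,v=1,log=-}
step 6 propose(1,'q'): —
step 7 deliver 1→2: 2={back,v=1,log=q}
step 8 deliver 2→1: —
step 9 propose(4,'s'): —
step 10 deliver 4→0: —
step 11 deliver 0→4: —
step 12 deliver 4→3: —
step 13 deliver 3→4: —
step 14 crash(2): 2={✗back,v=1,log=q}
step 15 crash(4): 4={✗back,v=1,log=-}
step 16 deliver 2→3: —
step 17 recover(4): 4={back,v=1,log=-}
step 18 timeout(4): 4={back,v=2,log=-}
step 19 crash(0): 0={✗back,v=1,log=-}
step 20 propose(3,'r'): —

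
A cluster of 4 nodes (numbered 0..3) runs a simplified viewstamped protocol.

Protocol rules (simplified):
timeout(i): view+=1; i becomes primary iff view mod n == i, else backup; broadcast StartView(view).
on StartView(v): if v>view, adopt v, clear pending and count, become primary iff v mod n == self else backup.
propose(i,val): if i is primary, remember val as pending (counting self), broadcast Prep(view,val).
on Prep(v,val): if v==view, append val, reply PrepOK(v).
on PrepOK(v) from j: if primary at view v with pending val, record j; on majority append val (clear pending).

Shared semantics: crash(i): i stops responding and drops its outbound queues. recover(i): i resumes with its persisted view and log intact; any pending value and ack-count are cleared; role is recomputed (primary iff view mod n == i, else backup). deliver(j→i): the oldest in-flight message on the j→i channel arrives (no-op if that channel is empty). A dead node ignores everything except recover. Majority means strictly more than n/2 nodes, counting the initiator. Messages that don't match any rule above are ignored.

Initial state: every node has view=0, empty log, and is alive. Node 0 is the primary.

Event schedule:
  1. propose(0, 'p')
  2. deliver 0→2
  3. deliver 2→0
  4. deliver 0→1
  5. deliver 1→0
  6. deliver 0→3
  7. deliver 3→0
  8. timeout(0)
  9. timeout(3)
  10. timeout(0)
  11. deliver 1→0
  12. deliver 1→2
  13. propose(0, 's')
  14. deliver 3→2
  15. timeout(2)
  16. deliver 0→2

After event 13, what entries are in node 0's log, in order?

p

1. propose(0,'p'):  nop
2. deliver 0→2:  <2:back v0 p>
3. deliver 2→0:  nop
4. deliver 0→1:  <1:back v0 p>
5. deliver 1→0:  <0:prim v0 p>
6. deliver 0→3:  <3:back v0 p>
7. deliver 3→0:  nop
8. timeout(0):  <0:back v1 p>
9. timeout(3):  <3:back v1 p>
10. timeout(0):  <0:back v2 p>
11. deliver 1→0:  nop
12. deliver 1→2:  nop
13. propose(0,'s'):  nop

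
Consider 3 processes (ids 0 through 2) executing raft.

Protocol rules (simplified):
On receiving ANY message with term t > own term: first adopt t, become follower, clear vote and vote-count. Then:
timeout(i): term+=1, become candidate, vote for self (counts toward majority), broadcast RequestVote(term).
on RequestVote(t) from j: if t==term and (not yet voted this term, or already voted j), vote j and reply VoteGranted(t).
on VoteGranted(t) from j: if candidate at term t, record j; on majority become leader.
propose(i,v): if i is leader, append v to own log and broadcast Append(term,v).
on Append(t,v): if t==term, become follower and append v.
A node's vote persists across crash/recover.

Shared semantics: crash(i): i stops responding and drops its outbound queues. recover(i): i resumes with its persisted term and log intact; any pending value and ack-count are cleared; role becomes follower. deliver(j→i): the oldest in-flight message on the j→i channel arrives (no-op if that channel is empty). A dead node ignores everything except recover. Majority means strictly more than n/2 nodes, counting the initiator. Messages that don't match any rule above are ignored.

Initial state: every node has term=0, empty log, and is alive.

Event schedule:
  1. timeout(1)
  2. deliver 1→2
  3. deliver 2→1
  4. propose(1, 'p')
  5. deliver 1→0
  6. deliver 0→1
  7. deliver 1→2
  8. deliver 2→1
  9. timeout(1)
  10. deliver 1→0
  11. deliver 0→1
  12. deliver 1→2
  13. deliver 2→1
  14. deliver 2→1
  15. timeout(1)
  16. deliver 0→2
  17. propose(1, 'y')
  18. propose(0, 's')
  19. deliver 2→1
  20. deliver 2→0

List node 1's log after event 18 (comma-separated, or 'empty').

step 1 timeout(1): 1={cand,t=1,log=-}
step 2 deliver 1→2: 2={foll,t=1,log=-}
step 3 deliver 2→1: 1={lead,t=1,log=-}
step 4 propose(1,'p'): 1={lead,t=1,log=p}
step 5 deliver 1→0: 0={foll,t=1,log=-}
step 6 deliver 0→1: —
step 7 deliver 1→2: 2={foll,t=1,log=p}
step 8 deliver 2→1: —
step 9 timeout(1): 1={cand,t=2,log=p}
step 10 deliver 1→0: 0={foll,t=1,log=p}
step 11 deliver 0→1: —
step 12 deliver 1→2: 2={foll,t=2,log=p}
step 13 deliver 2→1: 1={lead,t=2,log=p}
step 14 deliver 2→1: —
step 15 timeout(1): 1={cand,t=3,log=p}
step 16 deliver 0→2: —
step 17 propose(1,'y'): —
step 18 propose(0,'s'): —

p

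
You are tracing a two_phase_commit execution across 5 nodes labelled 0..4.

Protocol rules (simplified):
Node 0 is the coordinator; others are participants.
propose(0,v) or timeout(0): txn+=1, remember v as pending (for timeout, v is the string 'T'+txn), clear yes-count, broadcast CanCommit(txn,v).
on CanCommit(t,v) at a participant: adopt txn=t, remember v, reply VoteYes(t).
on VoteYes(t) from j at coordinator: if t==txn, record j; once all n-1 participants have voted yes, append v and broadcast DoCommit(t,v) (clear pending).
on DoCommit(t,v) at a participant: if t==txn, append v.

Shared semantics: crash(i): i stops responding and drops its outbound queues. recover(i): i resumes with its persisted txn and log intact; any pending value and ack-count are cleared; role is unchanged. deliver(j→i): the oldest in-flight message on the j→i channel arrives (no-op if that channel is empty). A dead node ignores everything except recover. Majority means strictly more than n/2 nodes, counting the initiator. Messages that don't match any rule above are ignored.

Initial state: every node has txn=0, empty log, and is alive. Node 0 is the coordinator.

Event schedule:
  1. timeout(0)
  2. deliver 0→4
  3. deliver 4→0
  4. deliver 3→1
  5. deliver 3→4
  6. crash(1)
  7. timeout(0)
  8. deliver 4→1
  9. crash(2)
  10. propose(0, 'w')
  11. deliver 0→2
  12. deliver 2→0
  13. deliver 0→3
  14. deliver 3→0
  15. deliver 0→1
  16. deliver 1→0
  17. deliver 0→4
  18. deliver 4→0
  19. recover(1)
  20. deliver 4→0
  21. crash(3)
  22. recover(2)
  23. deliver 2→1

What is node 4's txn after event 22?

2

1. timeout(0):  <0:coor t1 ->
2. deliver 0→4:  <4:part t1 ->
3. deliver 4→0:  nop
4. deliver 3→1:  nop
5. deliver 3→4:  nop
6. crash(1):  <1:✗part t0 ->
7. timeout(0):  <0:coor t2 ->
8. deliver 4→1:  nop
9. crash(2):  <2:✗part t0 ->
10. propose(0,'w'):  <0:coor t3 ->
11. deliver 0→2:  nop
12. deliver 2→0:  nop
13. deliver 0→3:  <3:part t1 ->
14. deliver 3→0:  nop
15. deliver 0→1:  nop
16. deliver 1→0:  nop
17. deliver 0→4:  <4:part t2 ->
18. deliver 4→0:  nop
19. recover(1):  <1:part t0 ->
20. deliver 4→0:  nop
21. crash(3):  <3:✗part t1 ->
22. recover(2):  <2:part t0 ->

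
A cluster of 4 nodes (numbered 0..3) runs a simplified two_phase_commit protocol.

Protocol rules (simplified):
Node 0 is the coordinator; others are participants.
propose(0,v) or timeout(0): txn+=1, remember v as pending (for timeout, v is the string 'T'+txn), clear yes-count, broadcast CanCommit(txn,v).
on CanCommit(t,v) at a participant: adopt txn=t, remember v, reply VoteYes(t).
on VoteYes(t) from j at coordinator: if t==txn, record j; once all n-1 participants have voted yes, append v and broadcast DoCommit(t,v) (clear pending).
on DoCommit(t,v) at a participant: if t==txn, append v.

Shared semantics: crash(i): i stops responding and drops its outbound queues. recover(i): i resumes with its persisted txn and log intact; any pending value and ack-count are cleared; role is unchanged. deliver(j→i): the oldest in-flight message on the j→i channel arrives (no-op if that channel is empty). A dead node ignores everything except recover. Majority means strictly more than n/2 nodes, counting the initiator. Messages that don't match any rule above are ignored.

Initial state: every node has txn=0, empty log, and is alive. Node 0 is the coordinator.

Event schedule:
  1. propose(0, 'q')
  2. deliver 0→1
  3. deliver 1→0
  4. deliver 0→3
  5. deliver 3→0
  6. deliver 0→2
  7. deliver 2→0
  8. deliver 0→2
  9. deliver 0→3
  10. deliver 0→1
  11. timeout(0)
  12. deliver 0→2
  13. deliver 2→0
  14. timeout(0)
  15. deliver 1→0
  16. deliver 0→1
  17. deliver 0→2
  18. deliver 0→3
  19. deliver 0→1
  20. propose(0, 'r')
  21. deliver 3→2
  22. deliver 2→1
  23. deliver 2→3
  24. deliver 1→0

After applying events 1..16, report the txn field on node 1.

[1] propose(0,'q') → N0(coor t1 [-])
[2] deliver 0→1 → N1(part t1 [-])
[3] deliver 1→0 → ∅
[4] deliver 0→3 → N3(part t1 [-])
[5] deliver 3→0 → ∅
[6] deliver 0→2 → N2(part t1 [-])
[7] deliver 2→0 → N0(coor t1 [q])
[8] deliver 0→2 → N2(part t1 [q])
[9] deliver 0→3 → N3(part t1 [q])
[10] deliver 0→1 → N1(part t1 [q])
[11] timeout(0) → N0(coor t2 [q])
[12] deliver 0→2 → N2(part t2 [q])
[13] deliver 2→0 → ∅
[14] timeout(0) → N0(coor t3 [q])
[15] deliver 1→0 → ∅
[16] deliver 0→1 → N1(part t2 [q])

2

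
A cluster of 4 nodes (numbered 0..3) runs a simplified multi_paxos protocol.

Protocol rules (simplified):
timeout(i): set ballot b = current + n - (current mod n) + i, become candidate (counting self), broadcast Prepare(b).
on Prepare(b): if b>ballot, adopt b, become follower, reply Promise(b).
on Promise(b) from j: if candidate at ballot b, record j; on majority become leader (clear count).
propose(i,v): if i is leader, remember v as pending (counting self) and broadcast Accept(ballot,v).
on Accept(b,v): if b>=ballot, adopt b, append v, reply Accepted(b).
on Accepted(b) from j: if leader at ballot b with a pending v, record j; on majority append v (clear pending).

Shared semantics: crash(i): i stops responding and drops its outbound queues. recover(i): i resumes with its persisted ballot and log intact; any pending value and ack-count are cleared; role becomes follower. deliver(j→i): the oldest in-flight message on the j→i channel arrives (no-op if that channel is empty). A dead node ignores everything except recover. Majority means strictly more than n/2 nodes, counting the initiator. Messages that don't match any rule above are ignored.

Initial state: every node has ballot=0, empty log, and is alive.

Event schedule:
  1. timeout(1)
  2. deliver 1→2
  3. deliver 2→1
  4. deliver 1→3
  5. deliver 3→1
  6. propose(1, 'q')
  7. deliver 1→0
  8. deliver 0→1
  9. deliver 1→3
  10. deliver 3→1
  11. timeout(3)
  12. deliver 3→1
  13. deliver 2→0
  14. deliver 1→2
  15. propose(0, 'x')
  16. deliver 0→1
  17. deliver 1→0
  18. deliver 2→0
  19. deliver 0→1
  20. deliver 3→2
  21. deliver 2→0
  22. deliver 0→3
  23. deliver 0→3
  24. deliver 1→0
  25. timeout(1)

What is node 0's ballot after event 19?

e1 timeout(1): 1[cand,b=5,-]
e2 deliver 1→2: 2[foll,b=5,-]
e3 deliver 2→1: ·
e4 deliver 1→3: 3[foll,b=5,-]
e5 deliver 3→1: 1[lead,b=5,-]
e6 propose(1,'q'): ·
e7 deliver 1→0: 0[foll,b=5,-]
e8 deliver 0→1: ·
e9 deliver 1→3: 3[foll,b=5,q]
e10 deliver 3→1: ·
e11 timeout(3): 3[cand,b=11,q]
e12 deliver 3→1: 1[foll,b=11,-]
e13 deliver 2→0: ·
e14 deliver 1→2: 2[foll,b=5,q]
e15 propose(0,'x'): ·
e16 deliver 0→1: ·
e17 deliver 1→0: 0[foll,b=5,q]
e18 deliver 2→0: ·
e19 deliver 0→1: ·

5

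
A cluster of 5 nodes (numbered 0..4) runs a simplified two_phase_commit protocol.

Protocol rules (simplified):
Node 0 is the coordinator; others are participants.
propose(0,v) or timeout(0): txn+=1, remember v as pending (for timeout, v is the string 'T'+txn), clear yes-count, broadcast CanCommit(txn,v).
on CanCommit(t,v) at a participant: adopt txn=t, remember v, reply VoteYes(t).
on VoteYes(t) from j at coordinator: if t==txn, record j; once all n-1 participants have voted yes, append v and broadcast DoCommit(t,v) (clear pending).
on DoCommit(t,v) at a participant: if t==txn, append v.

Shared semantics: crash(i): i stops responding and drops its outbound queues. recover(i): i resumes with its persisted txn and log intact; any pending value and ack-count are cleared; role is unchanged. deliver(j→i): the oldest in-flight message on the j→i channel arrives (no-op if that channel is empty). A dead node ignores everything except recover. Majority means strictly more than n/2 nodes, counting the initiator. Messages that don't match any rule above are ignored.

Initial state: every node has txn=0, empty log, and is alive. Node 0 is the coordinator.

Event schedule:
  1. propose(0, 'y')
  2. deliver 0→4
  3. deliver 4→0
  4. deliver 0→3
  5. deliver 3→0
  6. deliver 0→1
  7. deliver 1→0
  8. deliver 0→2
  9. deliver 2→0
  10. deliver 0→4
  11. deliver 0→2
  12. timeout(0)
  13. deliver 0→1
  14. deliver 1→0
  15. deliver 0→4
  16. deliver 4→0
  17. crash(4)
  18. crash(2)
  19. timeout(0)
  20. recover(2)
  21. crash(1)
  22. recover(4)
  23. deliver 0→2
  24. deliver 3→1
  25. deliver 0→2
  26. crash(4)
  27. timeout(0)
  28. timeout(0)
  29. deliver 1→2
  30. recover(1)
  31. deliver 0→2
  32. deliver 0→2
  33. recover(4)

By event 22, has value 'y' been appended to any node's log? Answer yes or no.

yes

after 1 — propose(0,'y'): n0:coor/t1/[-]
after 2 — deliver 0→4: n4:part/t1/[-]
after 3 — deliver 4→0: ·
after 4 — deliver 0→3: n3:part/t1/[-]
after 5 — deliver 3→0: ·
after 6 — deliver 0→1: n1:part/t1/[-]
after 7 — deliver 1→0: ·
after 8 — deliver 0→2: n2:part/t1/[-]
after 9 — deliver 2→0: n0:coor/t1/[y]
after 10 — deliver 0→4: n4:part/t1/[y]
after 11 — deliver 0→2: n2:part/t1/[y]
after 12 — timeout(0): n0:coor/t2/[y]
after 13 — deliver 0→1: n1:part/t1/[y]
after 14 — deliver 1→0: ·
after 15 — deliver 0→4: n4:part/t2/[y]
after 16 — deliver 4→0: ·
after 17 — crash(4): n4:✗part/t2/[y]
after 18 — crash(2): n2:✗part/t1/[y]
after 19 — timeout(0): n0:coor/t3/[y]
after 20 — recover(2): n2:part/t1/[y]
after 21 — crash(1): n1:✗part/t1/[y]
after 22 — recover(4): n4:part/t2/[y]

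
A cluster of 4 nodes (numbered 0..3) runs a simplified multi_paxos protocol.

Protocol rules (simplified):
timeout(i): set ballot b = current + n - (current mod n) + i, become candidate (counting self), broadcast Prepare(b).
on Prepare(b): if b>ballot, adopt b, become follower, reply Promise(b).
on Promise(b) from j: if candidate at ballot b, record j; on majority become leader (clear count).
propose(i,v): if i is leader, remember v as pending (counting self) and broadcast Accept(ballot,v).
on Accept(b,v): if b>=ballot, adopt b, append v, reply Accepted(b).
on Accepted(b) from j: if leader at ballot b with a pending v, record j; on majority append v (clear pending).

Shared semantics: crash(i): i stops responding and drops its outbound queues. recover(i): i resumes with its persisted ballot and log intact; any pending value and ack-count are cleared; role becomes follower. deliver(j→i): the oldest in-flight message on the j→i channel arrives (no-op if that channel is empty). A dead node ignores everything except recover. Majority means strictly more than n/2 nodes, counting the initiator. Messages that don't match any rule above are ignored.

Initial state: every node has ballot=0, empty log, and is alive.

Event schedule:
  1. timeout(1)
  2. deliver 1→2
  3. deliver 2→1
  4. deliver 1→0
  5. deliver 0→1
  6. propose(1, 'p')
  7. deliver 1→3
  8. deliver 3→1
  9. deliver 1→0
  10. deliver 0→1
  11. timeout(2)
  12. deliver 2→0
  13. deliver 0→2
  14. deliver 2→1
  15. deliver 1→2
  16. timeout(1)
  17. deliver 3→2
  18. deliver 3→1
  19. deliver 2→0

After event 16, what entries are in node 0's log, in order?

p

1. timeout(1):  <1:cand b5 ->
2. deliver 1→2:  <2:foll b5 ->
3. deliver 2→1:  nop
4. deliver 1→0:  <0:foll b5 ->
5. deliver 0→1:  <1:lead b5 ->
6. propose(1,'p'):  nop
7. deliver 1→3:  <3:foll b5 ->
8. deliver 3→1:  nop
9. deliver 1→0:  <0:foll b5 p>
10. deliver 0→1:  nop
11. timeout(2):  <2:cand b10 ->
12. deliver 2→0:  <0:foll b10 p>
13. deliver 0→2:  nop
14. deliver 2→1:  <1:foll b10 ->
15. deliver 1→2:  nop
16. timeout(1):  <1:cand b13 ->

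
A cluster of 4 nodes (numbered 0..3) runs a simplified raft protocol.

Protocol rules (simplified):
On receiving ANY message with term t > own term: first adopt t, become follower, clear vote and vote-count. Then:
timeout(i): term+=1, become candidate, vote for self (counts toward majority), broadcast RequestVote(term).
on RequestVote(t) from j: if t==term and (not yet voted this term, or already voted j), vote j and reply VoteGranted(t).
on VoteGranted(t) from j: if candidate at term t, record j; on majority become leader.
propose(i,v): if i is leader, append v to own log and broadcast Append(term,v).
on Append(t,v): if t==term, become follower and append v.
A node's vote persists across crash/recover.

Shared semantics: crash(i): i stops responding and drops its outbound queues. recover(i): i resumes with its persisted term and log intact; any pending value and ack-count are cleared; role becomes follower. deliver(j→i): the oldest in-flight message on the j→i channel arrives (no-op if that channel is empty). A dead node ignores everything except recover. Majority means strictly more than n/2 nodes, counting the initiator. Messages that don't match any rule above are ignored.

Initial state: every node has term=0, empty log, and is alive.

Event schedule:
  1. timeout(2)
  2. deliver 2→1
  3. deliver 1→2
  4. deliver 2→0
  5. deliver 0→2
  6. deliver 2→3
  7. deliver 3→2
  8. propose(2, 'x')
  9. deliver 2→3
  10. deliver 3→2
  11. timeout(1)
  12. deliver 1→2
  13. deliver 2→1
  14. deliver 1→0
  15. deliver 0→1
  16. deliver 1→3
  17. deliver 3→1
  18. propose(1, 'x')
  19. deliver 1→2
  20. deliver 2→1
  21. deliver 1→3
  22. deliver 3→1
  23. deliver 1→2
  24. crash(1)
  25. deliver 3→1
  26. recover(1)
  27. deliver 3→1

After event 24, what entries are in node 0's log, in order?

empty

[1] timeout(2) → N2(cand t1 [-])
[2] deliver 2→1 → N1(foll t1 [-])
[3] deliver 1→2 → ∅
[4] deliver 2→0 → N0(foll t1 [-])
[5] deliver 0→2 → N2(lead t1 [-])
[6] deliver 2→3 → N3(foll t1 [-])
[7] deliver 3→2 → ∅
[8] propose(2,'x') → N2(lead t1 [x])
[9] deliver 2→3 → N3(foll t1 [x])
[10] deliver 3→2 → ∅
[11] timeout(1) → N1(cand t2 [-])
[12] deliver 1→2 → N2(foll t2 [x])
[13] deliver 2→1 → ∅
[14] deliver 1→0 → N0(foll t2 [-])
[15] deliver 0→1 → ∅
[16] deliver 1→3 → N3(foll t2 [x])
[17] deliver 3→1 → N1(lead t2 [-])
[18] propose(1,'x') → N1(lead t2 [x])
[19] deliver 1→2 → N2(foll t2 [x,x])
[20] deliver 2→1 → ∅
[21] deliver 1→3 → N3(foll t2 [x,x])
[22] deliver 3→1 → ∅
[23] deliver 1→2 → ∅
[24] crash(1) → N1(✗lead t2 [x])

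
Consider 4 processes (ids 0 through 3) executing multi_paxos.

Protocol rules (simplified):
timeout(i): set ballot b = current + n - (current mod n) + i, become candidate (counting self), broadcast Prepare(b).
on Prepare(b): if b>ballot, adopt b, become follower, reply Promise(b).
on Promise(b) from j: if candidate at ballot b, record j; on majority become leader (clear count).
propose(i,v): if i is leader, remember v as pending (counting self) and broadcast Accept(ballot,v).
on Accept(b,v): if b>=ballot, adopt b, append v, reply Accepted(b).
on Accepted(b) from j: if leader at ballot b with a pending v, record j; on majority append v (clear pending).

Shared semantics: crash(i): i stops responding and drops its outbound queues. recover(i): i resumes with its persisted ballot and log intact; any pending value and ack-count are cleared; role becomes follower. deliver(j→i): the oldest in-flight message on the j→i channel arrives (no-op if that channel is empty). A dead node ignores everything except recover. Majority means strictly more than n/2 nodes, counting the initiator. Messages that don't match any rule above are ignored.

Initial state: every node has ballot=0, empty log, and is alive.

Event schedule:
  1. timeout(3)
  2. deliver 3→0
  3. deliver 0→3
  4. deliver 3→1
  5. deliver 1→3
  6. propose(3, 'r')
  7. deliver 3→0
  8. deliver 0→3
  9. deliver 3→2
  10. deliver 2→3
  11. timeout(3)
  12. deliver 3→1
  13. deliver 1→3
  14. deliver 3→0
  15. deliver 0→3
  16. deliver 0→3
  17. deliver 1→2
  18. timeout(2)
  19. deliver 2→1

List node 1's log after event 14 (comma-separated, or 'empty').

1. timeout(3):  <3:cand b7 ->
2. deliver 3→0:  <0:foll b7 ->
3. deliver 0→3:  nop
4. deliver 3→1:  <1:foll b7 ->
5. deliver 1→3:  <3:lead b7 ->
6. propose(3,'r'):  nop
7. deliver 3→0:  <0:foll b7 r>
8. deliver 0→3:  nop
9. deliver 3→2:  <2:foll b7 ->
10. deliver 2→3:  nop
11. timeout(3):  <3:cand b11 ->
12. deliver 3→1:  <1:foll b7 r>
13. deliver 1→3:  nop
14. deliver 3→0:  <0:foll b11 r>

r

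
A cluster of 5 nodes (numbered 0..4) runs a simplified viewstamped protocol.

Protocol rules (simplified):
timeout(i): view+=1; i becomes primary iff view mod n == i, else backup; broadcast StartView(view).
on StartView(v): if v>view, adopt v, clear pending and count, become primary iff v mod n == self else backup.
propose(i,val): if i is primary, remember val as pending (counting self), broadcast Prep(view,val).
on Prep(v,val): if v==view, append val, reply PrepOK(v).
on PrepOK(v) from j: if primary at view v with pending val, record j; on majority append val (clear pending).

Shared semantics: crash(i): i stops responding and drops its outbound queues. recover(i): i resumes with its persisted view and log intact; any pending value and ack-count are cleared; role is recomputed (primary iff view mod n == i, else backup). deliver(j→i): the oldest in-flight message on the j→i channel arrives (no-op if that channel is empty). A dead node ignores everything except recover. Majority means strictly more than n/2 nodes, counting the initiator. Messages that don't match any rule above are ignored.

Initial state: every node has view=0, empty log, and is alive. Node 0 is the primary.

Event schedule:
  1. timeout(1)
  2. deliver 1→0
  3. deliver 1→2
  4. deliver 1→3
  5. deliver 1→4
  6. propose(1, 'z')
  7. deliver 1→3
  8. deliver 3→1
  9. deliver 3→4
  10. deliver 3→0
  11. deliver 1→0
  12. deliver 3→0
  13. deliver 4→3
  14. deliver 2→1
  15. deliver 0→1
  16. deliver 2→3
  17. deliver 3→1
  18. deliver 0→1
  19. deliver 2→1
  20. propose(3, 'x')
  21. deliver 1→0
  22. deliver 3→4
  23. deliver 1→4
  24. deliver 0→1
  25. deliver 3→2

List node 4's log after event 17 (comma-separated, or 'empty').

empty

[1] timeout(1) → N1(prim v1 [-])
[2] deliver 1→0 → N0(back v1 [-])
[3] deliver 1→2 → N2(back v1 [-])
[4] deliver 1→3 → N3(back v1 [-])
[5] deliver 1→4 → N4(back v1 [-])
[6] propose(1,'z') → ∅
[7] deliver 1→3 → N3(back v1 [z])
[8] deliver 3→1 → ∅
[9] deliver 3→4 → ∅
[10] deliver 3→0 → ∅
[11] deliver 1→0 → N0(back v1 [z])
[12] deliver 3→0 → ∅
[13] deliver 4→3 → ∅
[14] deliver 2→1 → ∅
[15] deliver 0→1 → N1(prim v1 [z])
[16] deliver 2→3 → ∅
[17] deliver 3→1 → ∅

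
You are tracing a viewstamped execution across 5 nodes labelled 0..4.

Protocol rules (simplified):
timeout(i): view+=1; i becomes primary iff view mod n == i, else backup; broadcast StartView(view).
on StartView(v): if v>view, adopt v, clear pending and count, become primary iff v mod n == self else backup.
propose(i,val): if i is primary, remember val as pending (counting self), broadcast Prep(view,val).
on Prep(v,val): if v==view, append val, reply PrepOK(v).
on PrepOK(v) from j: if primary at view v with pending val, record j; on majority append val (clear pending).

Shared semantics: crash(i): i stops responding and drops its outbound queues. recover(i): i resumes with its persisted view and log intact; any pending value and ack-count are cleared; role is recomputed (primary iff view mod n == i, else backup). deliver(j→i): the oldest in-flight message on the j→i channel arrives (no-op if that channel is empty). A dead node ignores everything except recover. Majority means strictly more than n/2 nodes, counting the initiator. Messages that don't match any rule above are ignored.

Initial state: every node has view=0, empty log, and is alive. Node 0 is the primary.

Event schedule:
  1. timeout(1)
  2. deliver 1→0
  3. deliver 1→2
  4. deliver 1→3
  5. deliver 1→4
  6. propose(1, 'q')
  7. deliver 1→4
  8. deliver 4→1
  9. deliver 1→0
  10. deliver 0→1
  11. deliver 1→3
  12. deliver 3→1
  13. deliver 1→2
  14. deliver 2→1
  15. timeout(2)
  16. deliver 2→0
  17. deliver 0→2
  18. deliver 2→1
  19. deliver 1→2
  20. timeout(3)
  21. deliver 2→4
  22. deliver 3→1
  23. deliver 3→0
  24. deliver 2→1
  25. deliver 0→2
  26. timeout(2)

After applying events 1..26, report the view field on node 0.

e1 timeout(1): 1[prim,v=1,-]
e2 deliver 1→0: 0[back,v=1,-]
e3 deliver 1→2: 2[back,v=1,-]
e4 deliver 1→3: 3[back,v=1,-]
e5 deliver 1→4: 4[back,v=1,-]
e6 propose(1,'q'): ·
e7 deliver 1→4: 4[back,v=1,q]
e8 deliver 4→1: ·
e9 deliver 1→0: 0[back,v=1,q]
e10 deliver 0→1: 1[prim,v=1,q]
e11 deliver 1→3: 3[back,v=1,q]
e12 deliver 3→1: ·
e13 deliver 1→2: 2[back,v=1,q]
e14 deliver 2→1: ·
e15 timeout(2): 2[prim,v=2,q]
e16 deliver 2→0: 0[back,v=2,q]
e17 deliver 0→2: ·
e18 deliver 2→1: 1[back,v=2,q]
e19 deliver 1→2: ·
e20 timeout(3): 3[back,v=2,q]
e21 deliver 2→4: 4[back,v=2,q]
e22 deliver 3→1: ·
e23 deliver 3→0: ·
e24 deliver 2→1: ·
e25 deliver 0→2: ·
e26 timeout(2): 2[back,v=3,q]

2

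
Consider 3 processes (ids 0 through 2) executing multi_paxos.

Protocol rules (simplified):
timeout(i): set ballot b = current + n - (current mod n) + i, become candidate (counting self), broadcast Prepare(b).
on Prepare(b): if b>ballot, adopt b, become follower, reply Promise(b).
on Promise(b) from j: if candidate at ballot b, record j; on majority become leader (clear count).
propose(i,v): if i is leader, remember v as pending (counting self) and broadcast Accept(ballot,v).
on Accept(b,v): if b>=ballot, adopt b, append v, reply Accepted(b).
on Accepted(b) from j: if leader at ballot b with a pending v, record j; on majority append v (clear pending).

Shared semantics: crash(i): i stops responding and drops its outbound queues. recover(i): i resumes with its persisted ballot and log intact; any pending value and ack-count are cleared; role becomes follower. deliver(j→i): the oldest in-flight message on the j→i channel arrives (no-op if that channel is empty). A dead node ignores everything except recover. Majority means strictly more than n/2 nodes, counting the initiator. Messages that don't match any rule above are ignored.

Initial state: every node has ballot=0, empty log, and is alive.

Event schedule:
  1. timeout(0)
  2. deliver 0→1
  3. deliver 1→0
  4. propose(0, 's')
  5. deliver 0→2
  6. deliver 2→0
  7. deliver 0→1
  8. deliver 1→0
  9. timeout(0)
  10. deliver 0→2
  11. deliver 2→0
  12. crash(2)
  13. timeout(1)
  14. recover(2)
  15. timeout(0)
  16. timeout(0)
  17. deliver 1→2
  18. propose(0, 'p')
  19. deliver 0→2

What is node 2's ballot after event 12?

3

after 1 — timeout(0): n0:cand/b3/[-]
after 2 — deliver 0→1: n1:foll/b3/[-]
after 3 — deliver 1→0: n0:lead/b3/[-]
after 4 — propose(0,'s'): ·
after 5 — deliver 0→2: n2:foll/b3/[-]
after 6 — deliver 2→0: ·
after 7 — deliver 0→1: n1:foll/b3/[s]
after 8 — deliver 1→0: n0:lead/b3/[s]
after 9 — timeout(0): n0:cand/b6/[s]
after 10 — deliver 0→2: n2:foll/b3/[s]
after 11 — deliver 2→0: ·
after 12 — crash(2): n2:✗foll/b3/[s]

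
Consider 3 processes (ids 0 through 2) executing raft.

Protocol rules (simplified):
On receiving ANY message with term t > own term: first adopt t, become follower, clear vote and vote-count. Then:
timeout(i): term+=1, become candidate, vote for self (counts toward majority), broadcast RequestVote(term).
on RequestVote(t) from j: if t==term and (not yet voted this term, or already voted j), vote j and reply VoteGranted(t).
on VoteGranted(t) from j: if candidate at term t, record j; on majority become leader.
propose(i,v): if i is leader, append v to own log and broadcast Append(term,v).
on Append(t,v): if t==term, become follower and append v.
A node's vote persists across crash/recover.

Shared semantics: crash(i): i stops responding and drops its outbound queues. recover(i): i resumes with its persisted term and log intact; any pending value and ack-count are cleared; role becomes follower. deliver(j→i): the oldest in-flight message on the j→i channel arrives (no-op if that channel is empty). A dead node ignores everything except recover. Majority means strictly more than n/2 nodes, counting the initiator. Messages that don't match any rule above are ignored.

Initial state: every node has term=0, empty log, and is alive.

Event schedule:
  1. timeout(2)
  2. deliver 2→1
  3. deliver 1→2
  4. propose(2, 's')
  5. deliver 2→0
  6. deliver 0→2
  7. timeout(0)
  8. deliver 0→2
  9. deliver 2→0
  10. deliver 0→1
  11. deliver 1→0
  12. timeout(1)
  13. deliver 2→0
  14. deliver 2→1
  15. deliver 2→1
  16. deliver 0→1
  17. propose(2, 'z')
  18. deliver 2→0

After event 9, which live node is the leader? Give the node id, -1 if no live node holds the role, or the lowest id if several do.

-1

after 1 — timeout(2): n2:cand/t1/[-]
after 2 — deliver 2→1: n1:foll/t1/[-]
after 3 — deliver 1→2: n2:lead/t1/[-]
after 4 — propose(2,'s'): n2:lead/t1/[s]
after 5 — deliver 2→0: n0:foll/t1/[-]
after 6 — deliver 0→2: ·
after 7 — timeout(0): n0:cand/t2/[-]
after 8 — deliver 0→2: n2:foll/t2/[s]
after 9 — deliver 2→0: ·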